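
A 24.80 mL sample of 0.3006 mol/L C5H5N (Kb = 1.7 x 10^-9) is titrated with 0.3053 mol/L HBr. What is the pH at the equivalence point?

3.03

n(C5H5N) = 0.3006 x 0.02480 = 0.007455 mol; V(HBr) at equivalence = 0.007455/0.3053 = 0.02442 L.
At equivalence the base is fully converted to C5H5NH+; total volume = 0.04922 L, so [C5H5NH+] = 0.007455/0.04922 = 0.1515 M.
Ka(C5H5NH+) = Kw/Kb = 1.0e-14 / 1.7 x 10^-9 = 5.88e-6.
[H^+] = sqrt(Ka x [C5H5NH+]) = sqrt(5.88e-6 x 0.1515) = 0.000944 M.
pH = -log(0.000944) = 3.03.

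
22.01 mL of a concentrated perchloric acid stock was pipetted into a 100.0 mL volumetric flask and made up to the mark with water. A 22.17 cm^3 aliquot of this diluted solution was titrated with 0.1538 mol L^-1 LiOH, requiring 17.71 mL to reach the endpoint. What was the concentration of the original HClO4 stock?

0.558 M

n(LiOH) = 0.1538 x 0.01771 = 0.002724 mol.
n(HClO4) in the aliquot = 0.002724 mol.
[diluted HClO4] = 0.002724 / 0.02217 = 0.1229 M.
Dilution factor = 100.0/22.01 = 4.543, so [stock] = 0.1229 x 4.543 = 0.558 M.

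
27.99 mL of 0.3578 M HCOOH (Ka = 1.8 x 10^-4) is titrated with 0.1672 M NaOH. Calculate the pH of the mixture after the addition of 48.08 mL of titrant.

4.35

Initial n(HCOOH) = 0.3578 x 0.02799 = 0.01001 mol.
n(NaOH) added = 0.1672 x 0.04808 = 0.008039 mol, converting that many moles of HCOOH to HCOO-.
Remaining n(HCOOH) = 0.001976 mol; n(HCOO-) = 0.008039 mol.
By Henderson-Hasselbalch, pH = pKa + log([A^-]/[HA]) = 3.74 + log(0.008039/0.001976) = 3.74 + (+0.61) = 4.35.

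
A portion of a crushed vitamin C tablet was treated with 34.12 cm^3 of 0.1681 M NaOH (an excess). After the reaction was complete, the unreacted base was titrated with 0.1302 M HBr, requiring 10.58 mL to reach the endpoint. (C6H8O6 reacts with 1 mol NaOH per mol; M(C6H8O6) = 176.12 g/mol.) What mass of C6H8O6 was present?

0.768 g

Total n(NaOH) added = 0.1681 x 0.03412 = 0.005736 mol.
n(HBr) used = 0.1302 x 0.01058 = 0.001378 mol, which equals the excess n(NaOH).
So n(NaOH) consumed by the sample = 0.005736 - 0.001378 = 0.004358 mol.
n(C6H8O6) = 0.004358 / 1 = 0.004358 mol.
mass = 0.004358 mol x 176.12 g/mol = 0.768 g.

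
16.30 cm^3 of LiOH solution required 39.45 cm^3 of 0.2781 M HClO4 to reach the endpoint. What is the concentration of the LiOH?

n(HClO4) delivered = 0.2781 x 0.03945 = 0.01097 mol.
For a 1:1 reaction, n(LiOH) = 0.01097 mol.
[LiOH] = 0.01097 mol / 0.01630 L = 0.673 M.

0.673 M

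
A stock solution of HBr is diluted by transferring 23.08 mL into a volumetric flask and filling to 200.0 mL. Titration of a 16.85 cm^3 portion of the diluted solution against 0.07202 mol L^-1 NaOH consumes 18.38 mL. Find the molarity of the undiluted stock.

0.681 M

n(NaOH) = 0.07202 x 0.01838 = 0.001324 mol.
n(HBr) in the aliquot = 0.001324 mol.
[diluted HBr] = 0.001324 / 0.01685 = 0.07856 M.
Dilution factor = 200.0/23.08 = 8.666, so [stock] = 0.07856 x 8.666 = 0.681 M.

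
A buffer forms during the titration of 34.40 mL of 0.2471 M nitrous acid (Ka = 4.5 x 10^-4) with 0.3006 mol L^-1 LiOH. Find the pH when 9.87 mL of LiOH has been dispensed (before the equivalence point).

3.08

Initial n(HNO2) = 0.2471 x 0.03440 = 0.008500 mol.
n(LiOH) added = 0.3006 x 0.009870 = 0.002967 mol, converting that many moles of HNO2 to NO2-.
Remaining n(HNO2) = 0.005533 mol; n(NO2-) = 0.002967 mol.
By Henderson-Hasselbalch, pH = pKa + log([A^-]/[HA]) = 3.35 + log(0.002967/0.005533) = 3.35 + (-0.27) = 3.08.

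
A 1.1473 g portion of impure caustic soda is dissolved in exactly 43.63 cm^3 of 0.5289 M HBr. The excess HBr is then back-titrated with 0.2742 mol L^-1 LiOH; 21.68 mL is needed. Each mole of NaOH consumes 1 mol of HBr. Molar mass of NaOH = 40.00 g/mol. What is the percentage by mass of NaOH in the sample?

Total n(HBr) added = 0.5289 x 0.04363 = 0.02308 mol.
n(LiOH) used = 0.2742 x 0.02168 = 0.005945 mol, which equals the excess n(HBr).
So n(HBr) consumed by the sample = 0.02308 - 0.005945 = 0.01713 mol.
n(NaOH) = 0.01713 / 1 = 0.01713 mol.
mass NaOH = 0.01713 x 40.00 = 0.6853 g, so %NaOH = 0.6853/1.1473 x 100 = 59.7%.

59.7%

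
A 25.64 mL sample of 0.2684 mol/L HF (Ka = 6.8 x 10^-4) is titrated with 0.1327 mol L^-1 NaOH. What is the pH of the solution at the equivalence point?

8.06

n(HF) = 0.2684 x 0.02564 = 0.006882 mol; V(NaOH) at equivalence = 0.006882/0.1327 = 0.05186 L.
At equivalence all the acid is converted to F-; total volume = 0.02564 + 0.05186 = 0.07750 L, so [F-] = 0.006882/0.07750 = 0.08880 M.
Kb = Kw/Ka = 1.0e-14 / 6.8 x 10^-4 = 1.47e-11.
[OH^-] = sqrt(Kb x [F-]) = sqrt(1.47e-11 x 0.08880) = 1.14e-6 M.
pOH = 5.94, so pH = 14.00 - 5.94 = 8.06.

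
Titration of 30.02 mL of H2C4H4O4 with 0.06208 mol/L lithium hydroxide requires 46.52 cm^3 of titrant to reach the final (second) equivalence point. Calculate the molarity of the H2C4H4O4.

0.0481 M

n(LiOH) = 0.06208 x 0.04652 = 0.002888 mol.
At the final (second) equivalence point, 2 mol OH^- react per mol H2C4H4O4, so n(H2C4H4O4) = 0.002888 / 2 = 0.001444 mol.
[H2C4H4O4] = 0.001444 / 0.03002 L = 0.0481 M.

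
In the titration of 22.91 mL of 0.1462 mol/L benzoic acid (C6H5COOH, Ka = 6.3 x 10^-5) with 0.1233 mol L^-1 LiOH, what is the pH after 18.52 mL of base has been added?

Initial n(C6H5COOH) = 0.1462 x 0.02291 = 0.003349 mol.
n(LiOH) added = 0.1233 x 0.01852 = 0.002284 mol, converting that many moles of C6H5COOH to C6H5COO-.
Remaining n(C6H5COOH) = 0.001066 mol; n(C6H5COO-) = 0.002284 mol.
By Henderson-Hasselbalch, pH = pKa + log([A^-]/[HA]) = 4.20 + log(0.002284/0.001066) = 4.20 + (+0.33) = 4.53.

4.53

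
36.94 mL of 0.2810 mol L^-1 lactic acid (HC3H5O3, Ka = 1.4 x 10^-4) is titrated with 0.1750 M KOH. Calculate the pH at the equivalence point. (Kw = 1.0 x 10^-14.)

8.44

n(HC3H5O3) = 0.2810 x 0.03694 = 0.01038 mol; V(KOH) at equivalence = 0.01038/0.1750 = 0.05932 L.
At equivalence all the acid is converted to C3H5O3-; total volume = 0.03694 + 0.05932 = 0.09626 L, so [C3H5O3-] = 0.01038/0.09626 = 0.1078 M.
Kb = Kw/Ka = 1.0e-14 / 1.4 x 10^-4 = 7.14e-11.
[OH^-] = sqrt(Kb x [C3H5O3-]) = sqrt(7.14e-11 x 0.1078) = 2.78e-6 M.
pOH = 5.56, so pH = 14.00 - 5.56 = 8.44.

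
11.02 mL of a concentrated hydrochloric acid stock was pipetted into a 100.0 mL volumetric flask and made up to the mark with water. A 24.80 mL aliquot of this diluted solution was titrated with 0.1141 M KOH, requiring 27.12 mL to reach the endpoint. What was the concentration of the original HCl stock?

1.13 M

n(KOH) = 0.1141 x 0.02712 = 0.003094 mol.
n(HCl) in the aliquot = 0.003094 mol.
[diluted HCl] = 0.003094 / 0.02480 = 0.1248 M.
Dilution factor = 100.0/11.02 = 9.074, so [stock] = 0.1248 x 9.074 = 1.13 M.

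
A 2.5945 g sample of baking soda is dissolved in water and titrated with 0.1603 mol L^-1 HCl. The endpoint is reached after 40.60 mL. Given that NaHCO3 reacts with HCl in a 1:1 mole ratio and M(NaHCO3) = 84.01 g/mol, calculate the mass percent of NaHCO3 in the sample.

n(HCl) = 0.1603 x 0.04060 = 0.006508 mol.
n(NaHCO3) = 0.006508 / 1 = 0.006508 mol.
mass of NaHCO3 = 0.006508 x 84.01 = 0.5468 g.
% purity = 0.5468 / 2.5945 x 100 = 21.1%.

21.1%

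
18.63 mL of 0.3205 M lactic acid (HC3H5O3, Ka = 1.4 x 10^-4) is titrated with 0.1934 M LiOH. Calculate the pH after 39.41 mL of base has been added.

n(acid) = 0.3205 x 0.01863 = 0.005971 mol; n(LiOH) added = 0.1934 x 0.03941 = 0.007622 mol.
Base is in excess by 0.007622 - 0.005971 = 0.001651 mol in a total volume of 0.05804 L.
[OH^-] = 0.001651/0.05804 = 0.02845 M, so pOH = 1.55 and pH = 14.00 - 1.55 = 12.45.

12.45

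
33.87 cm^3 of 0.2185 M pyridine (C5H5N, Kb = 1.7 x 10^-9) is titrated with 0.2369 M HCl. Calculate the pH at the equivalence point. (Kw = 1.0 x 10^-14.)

n(C5H5N) = 0.2185 x 0.03387 = 0.007401 mol; V(HCl) at equivalence = 0.007401/0.2369 = 0.03124 L.
At equivalence the base is fully converted to C5H5NH+; total volume = 0.06511 L, so [C5H5NH+] = 0.007401/0.06511 = 0.1137 M.
Ka(C5H5NH+) = Kw/Kb = 1.0e-14 / 1.7 x 10^-9 = 5.88e-6.
[H^+] = sqrt(Ka x [C5H5NH+]) = sqrt(5.88e-6 x 0.1137) = 0.000818 M.
pH = -log(0.000818) = 3.09.

3.09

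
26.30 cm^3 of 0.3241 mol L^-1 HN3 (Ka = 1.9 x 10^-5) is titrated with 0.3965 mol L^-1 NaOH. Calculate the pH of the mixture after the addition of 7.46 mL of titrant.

Initial n(HN3) = 0.3241 x 0.02630 = 0.008524 mol.
n(NaOH) added = 0.3965 x 0.007460 = 0.002958 mol, converting that many moles of HN3 to N3-.
Remaining n(HN3) = 0.005566 mol; n(N3-) = 0.002958 mol.
By Henderson-Hasselbalch, pH = pKa + log([A^-]/[HA]) = 4.72 + log(0.002958/0.005566) = 4.72 + (-0.27) = 4.45.

4.45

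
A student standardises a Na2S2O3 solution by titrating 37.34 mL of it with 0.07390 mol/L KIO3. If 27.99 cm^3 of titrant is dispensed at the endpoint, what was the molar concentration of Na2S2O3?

0.332 M

n(KIO3) = 0.07390 x 0.02799 = 0.002068 mol.
From the balanced equation, 1 mol KIO3 reacts with 6 mol Na2S2O3, so n(Na2S2O3) = 0.002068 x 6/1 = 0.01241 mol.
[Na2S2O3] = 0.01241 / 0.03734 L = 0.332 M.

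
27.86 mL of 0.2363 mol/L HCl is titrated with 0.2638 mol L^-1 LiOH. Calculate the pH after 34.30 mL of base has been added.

12.60

n(acid) = 0.2363 x 0.02786 = 0.006583 mol; n(LiOH) added = 0.2638 x 0.03430 = 0.009048 mol.
Base is in excess by 0.009048 - 0.006583 = 0.002465 mol in a total volume of 0.06216 L.
[OH^-] = 0.002465/0.06216 = 0.03966 M, so pOH = 1.40 and pH = 14.00 - 1.40 = 12.60.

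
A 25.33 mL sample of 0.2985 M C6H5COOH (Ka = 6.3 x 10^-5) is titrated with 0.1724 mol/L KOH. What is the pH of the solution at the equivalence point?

8.62

n(C6H5COOH) = 0.2985 x 0.02533 = 0.007561 mol; V(KOH) at equivalence = 0.007561/0.1724 = 0.04386 L.
At equivalence all the acid is converted to C6H5COO-; total volume = 0.02533 + 0.04386 = 0.06919 L, so [C6H5COO-] = 0.007561/0.06919 = 0.1093 M.
Kb = Kw/Ka = 1.0e-14 / 6.3 x 10^-5 = 1.59e-10.
[OH^-] = sqrt(Kb x [C6H5COO-]) = sqrt(1.59e-10 x 0.1093) = 4.16e-6 M.
pOH = 5.38, so pH = 14.00 - 5.38 = 8.62.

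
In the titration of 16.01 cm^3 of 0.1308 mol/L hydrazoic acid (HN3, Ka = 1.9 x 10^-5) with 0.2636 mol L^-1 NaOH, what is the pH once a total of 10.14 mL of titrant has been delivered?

n(acid) = 0.1308 x 0.01601 = 0.002094 mol; n(NaOH) added = 0.2636 x 0.01014 = 0.002673 mol.
Base is in excess by 0.002673 - 0.002094 = 0.0005788 mol in a total volume of 0.02615 L.
[OH^-] = 0.0005788/0.02615 = 0.02213 M, so pOH = 1.65 and pH = 14.00 - 1.65 = 12.35.

12.35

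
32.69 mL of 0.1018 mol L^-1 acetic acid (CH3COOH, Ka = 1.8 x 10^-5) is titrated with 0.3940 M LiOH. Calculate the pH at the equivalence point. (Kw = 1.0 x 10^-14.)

8.83

n(CH3COOH) = 0.1018 x 0.03269 = 0.003328 mol; V(LiOH) at equivalence = 0.003328/0.3940 = 0.008446 L.
At equivalence all the acid is converted to CH3COO-; total volume = 0.03269 + 0.008446 = 0.04114 L, so [CH3COO-] = 0.003328/0.04114 = 0.08090 M.
Kb = Kw/Ka = 1.0e-14 / 1.8 x 10^-5 = 5.56e-10.
[OH^-] = sqrt(Kb x [CH3COO-]) = sqrt(5.56e-10 x 0.08090) = 6.70e-6 M.
pOH = 5.17, so pH = 14.00 - 5.17 = 8.83.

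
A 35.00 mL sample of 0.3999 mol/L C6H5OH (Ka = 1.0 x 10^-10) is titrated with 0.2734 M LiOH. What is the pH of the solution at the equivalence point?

n(C6H5OH) = 0.3999 x 0.03500 = 0.01400 mol; V(LiOH) at equivalence = 0.01400/0.2734 = 0.05119 L.
At equivalence all the acid is converted to C6H5O-; total volume = 0.03500 + 0.05119 = 0.08619 L, so [C6H5O-] = 0.01400/0.08619 = 0.1624 M.
Kb = Kw/Ka = 1.0e-14 / 1.0 x 10^-10 = 0.000100.
[OH^-] = sqrt(Kb x [C6H5O-]) = sqrt(0.000100 x 0.1624) = 0.00403 M.
pOH = 2.39, so pH = 14.00 - 2.39 = 11.61.

11.61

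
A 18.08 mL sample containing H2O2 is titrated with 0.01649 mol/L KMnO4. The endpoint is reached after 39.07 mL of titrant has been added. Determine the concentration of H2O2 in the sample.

n(KMnO4) = 0.01649 x 0.03907 = 0.0006443 mol.
From the balanced equation, 2 mol KMnO4 reacts with 5 mol H2O2, so n(H2O2) = 0.0006443 x 5/2 = 0.001611 mol.
[H2O2] = 0.001611 / 0.01808 L = 0.0891 M.

0.0891 M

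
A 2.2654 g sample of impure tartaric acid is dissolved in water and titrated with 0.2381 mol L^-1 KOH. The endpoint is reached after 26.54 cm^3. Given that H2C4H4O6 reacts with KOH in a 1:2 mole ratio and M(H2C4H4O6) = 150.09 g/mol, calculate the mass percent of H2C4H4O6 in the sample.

n(KOH) = 0.2381 x 0.02654 = 0.006319 mol.
n(H2C4H4O6) = 0.006319 / 2 = 0.003160 mol.
mass of H2C4H4O6 = 0.003160 x 150.09 = 0.4742 g.
% purity = 0.4742 / 2.2654 x 100 = 20.9%.

20.9%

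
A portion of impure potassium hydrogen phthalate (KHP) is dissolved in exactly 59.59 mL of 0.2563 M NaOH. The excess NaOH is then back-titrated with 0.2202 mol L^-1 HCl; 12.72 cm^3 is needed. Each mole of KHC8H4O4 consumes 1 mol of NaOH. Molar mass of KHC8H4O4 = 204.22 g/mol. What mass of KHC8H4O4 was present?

2.55 g

Total n(NaOH) added = 0.2563 x 0.05959 = 0.01527 mol.
n(HCl) used = 0.2202 x 0.01272 = 0.002801 mol, which equals the excess n(NaOH).
So n(NaOH) consumed by the sample = 0.01527 - 0.002801 = 0.01247 mol.
n(KHC8H4O4) = 0.01247 / 1 = 0.01247 mol.
mass = 0.01247 mol x 204.22 g/mol = 2.55 g.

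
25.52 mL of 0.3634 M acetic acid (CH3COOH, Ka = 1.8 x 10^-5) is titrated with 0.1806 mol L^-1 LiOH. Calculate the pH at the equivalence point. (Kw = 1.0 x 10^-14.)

n(CH3COOH) = 0.3634 x 0.02552 = 0.009274 mol; V(LiOH) at equivalence = 0.009274/0.1806 = 0.05135 L.
At equivalence all the acid is converted to CH3COO-; total volume = 0.02552 + 0.05135 = 0.07687 L, so [CH3COO-] = 0.009274/0.07687 = 0.1206 M.
Kb = Kw/Ka = 1.0e-14 / 1.8 x 10^-5 = 5.56e-10.
[OH^-] = sqrt(Kb x [CH3COO-]) = sqrt(5.56e-10 x 0.1206) = 8.19e-6 M.
pOH = 5.09, so pH = 14.00 - 5.09 = 8.91.

8.91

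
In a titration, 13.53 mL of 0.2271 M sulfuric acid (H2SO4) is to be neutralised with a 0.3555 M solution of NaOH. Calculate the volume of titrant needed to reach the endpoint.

17.3 mL

n(H2SO4) = 0.2271 mol/L x 0.01353 L = 0.003073 mol.
The neutralisation is 1 H2SO4 : 2 NaOH, so n(NaOH) = 0.003073 x 2/1 = 0.006145 mol.
V(NaOH) = 0.006145 / 0.3555 = 0.01729 L = 17.3 mL.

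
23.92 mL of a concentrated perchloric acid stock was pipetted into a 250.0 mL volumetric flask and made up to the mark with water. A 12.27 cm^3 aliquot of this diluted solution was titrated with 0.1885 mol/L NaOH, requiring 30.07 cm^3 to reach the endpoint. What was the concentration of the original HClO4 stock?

n(NaOH) = 0.1885 x 0.03007 = 0.005668 mol.
n(HClO4) in the aliquot = 0.005668 mol.
[diluted HClO4] = 0.005668 / 0.01227 = 0.4620 M.
Dilution factor = 250.0/23.92 = 10.45, so [stock] = 0.4620 x 10.45 = 4.83 M.

4.83 M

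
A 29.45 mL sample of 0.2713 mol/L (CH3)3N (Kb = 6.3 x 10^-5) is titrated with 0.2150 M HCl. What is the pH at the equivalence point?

n((CH3)3N) = 0.2713 x 0.02945 = 0.007990 mol; V(HCl) at equivalence = 0.007990/0.2150 = 0.03716 L.
At equivalence the base is fully converted to (CH3)3NH+; total volume = 0.06661 L, so [(CH3)3NH+] = 0.007990/0.06661 = 0.1199 M.
Ka((CH3)3NH+) = Kw/Kb = 1.0e-14 / 6.3 x 10^-5 = 1.59e-10.
[H^+] = sqrt(Ka x [(CH3)3NH+]) = sqrt(1.59e-10 x 0.1199) = 4.36e-6 M.
pH = -log(4.36e-6) = 5.36.

5.36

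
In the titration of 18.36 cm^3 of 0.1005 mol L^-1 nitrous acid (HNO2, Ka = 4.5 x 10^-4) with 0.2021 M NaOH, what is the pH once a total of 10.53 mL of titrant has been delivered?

11.99

n(acid) = 0.1005 x 0.01836 = 0.001845 mol; n(NaOH) added = 0.2021 x 0.01053 = 0.002128 mol.
Base is in excess by 0.002128 - 0.001845 = 0.0002829 mol in a total volume of 0.02889 L.
[OH^-] = 0.0002829/0.02889 = 0.009793 M, so pOH = 2.01 and pH = 14.00 - 2.01 = 11.99.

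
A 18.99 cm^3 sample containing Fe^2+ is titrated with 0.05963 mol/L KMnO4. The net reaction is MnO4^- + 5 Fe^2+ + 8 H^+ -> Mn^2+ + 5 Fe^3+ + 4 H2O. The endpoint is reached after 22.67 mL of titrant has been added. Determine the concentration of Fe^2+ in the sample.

n(KMnO4) = 0.05963 x 0.02267 = 0.001352 mol.
From the balanced equation, 1 mol KMnO4 reacts with 5 mol Fe^2+, so n(Fe^2+) = 0.001352 x 5/1 = 0.006759 mol.
[Fe^2+] = 0.006759 / 0.01899 L = 0.356 M.

0.356 M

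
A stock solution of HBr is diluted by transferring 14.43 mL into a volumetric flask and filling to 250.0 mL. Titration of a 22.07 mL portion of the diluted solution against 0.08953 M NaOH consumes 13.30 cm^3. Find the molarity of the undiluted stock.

n(NaOH) = 0.08953 x 0.01330 = 0.001191 mol.
n(HBr) in the aliquot = 0.001191 mol.
[diluted HBr] = 0.001191 / 0.02207 = 0.05395 M.
Dilution factor = 250.0/14.43 = 17.33, so [stock] = 0.05395 x 17.33 = 0.935 M.

0.935 M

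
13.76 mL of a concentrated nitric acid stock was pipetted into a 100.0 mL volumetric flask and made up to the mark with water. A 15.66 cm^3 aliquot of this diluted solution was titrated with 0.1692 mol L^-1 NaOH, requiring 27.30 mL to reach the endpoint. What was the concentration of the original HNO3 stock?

n(NaOH) = 0.1692 x 0.02730 = 0.004619 mol.
n(HNO3) in the aliquot = 0.004619 mol.
[diluted HNO3] = 0.004619 / 0.01566 = 0.2950 M.
Dilution factor = 100.0/13.76 = 7.267, so [stock] = 0.2950 x 7.267 = 2.14 M.

2.14 M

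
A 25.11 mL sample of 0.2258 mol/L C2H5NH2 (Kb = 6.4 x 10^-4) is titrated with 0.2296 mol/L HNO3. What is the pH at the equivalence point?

5.87

n(C2H5NH2) = 0.2258 x 0.02511 = 0.005670 mol; V(HNO3) at equivalence = 0.005670/0.2296 = 0.02469 L.
At equivalence the base is fully converted to C2H5NH3+; total volume = 0.04980 L, so [C2H5NH3+] = 0.005670/0.04980 = 0.1138 M.
Ka(C2H5NH3+) = Kw/Kb = 1.0e-14 / 6.4 x 10^-4 = 1.56e-11.
[H^+] = sqrt(Ka x [C2H5NH3+]) = sqrt(1.56e-11 x 0.1138) = 1.33e-6 M.
pH = -log(1.33e-6) = 5.87.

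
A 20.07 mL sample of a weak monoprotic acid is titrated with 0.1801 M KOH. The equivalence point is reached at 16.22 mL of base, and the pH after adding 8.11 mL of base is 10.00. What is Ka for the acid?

1.0 x 10^-10

8.11 mL is half of the equivalence volume, so this is the half-equivalence point where [HA] = [A^-].
At half-equivalence pH = pKa, so pKa = 10.00.
Ka = 10^(-10.00) = 1.0 x 10^-10.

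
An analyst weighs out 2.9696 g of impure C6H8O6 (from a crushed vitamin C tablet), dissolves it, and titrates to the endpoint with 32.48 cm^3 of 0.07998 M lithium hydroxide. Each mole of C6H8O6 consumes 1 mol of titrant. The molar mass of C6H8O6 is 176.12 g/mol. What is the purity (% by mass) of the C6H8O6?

15.4%

n(LiOH) = 0.07998 x 0.03248 = 0.002598 mol.
n(C6H8O6) = 0.002598 / 1 = 0.002598 mol.
mass of C6H8O6 = 0.002598 x 176.12 = 0.4575 g.
% purity = 0.4575 / 2.9696 x 100 = 15.4%.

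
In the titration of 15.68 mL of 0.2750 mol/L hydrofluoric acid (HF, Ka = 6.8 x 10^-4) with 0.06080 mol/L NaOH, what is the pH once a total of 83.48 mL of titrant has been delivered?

11.89

n(acid) = 0.2750 x 0.01568 = 0.004312 mol; n(NaOH) added = 0.06080 x 0.08348 = 0.005076 mol.
Base is in excess by 0.005076 - 0.004312 = 0.0007636 mol in a total volume of 0.09916 L.
[OH^-] = 0.0007636/0.09916 = 0.007701 M, so pOH = 2.11 and pH = 14.00 - 2.11 = 11.89.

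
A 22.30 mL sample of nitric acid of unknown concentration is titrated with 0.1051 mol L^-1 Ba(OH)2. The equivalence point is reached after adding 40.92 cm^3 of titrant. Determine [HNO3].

0.386 M

n(Ba(OH)2) delivered = 0.1051 x 0.04092 = 0.004301 mol.
The reaction is 2 HNO3 + 1 Ba(OH)2, so n(HNO3) = 0.004301 x 2/1 = 0.008601 mol.
[HNO3] = 0.008601 mol / 0.02230 L = 0.386 M.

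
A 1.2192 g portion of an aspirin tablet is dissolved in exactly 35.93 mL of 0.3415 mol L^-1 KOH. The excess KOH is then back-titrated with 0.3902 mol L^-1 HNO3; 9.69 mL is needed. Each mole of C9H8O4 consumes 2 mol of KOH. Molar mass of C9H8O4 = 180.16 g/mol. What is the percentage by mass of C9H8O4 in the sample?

62.7%

Total n(KOH) added = 0.3415 x 0.03593 = 0.01227 mol.
n(HNO3) used = 0.3902 x 0.009690 = 0.003781 mol, which equals the excess n(KOH).
So n(KOH) consumed by the sample = 0.01227 - 0.003781 = 0.008489 mol.
n(C9H8O4) = 0.008489 / 2 = 0.004245 mol.
mass C9H8O4 = 0.004245 x 180.16 = 0.7647 g, so %C9H8O4 = 0.7647/1.2192 x 100 = 62.7%.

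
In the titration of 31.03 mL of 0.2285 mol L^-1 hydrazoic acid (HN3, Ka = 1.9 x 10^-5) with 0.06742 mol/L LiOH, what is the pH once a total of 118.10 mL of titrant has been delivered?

11.77

n(acid) = 0.2285 x 0.03103 = 0.007090 mol; n(LiOH) added = 0.06742 x 0.1181 = 0.007962 mol.
Base is in excess by 0.007962 - 0.007090 = 0.0008719 mol in a total volume of 0.1491 L.
[OH^-] = 0.0008719/0.1491 = 0.005847 M, so pOH = 2.23 and pH = 14.00 - 2.23 = 11.77.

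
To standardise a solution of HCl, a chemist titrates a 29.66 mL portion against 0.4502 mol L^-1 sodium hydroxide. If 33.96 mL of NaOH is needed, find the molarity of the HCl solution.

0.515 M

n(NaOH) delivered = 0.4502 x 0.03396 = 0.01529 mol.
For a 1:1 reaction, n(HCl) = 0.01529 mol.
[HCl] = 0.01529 mol / 0.02966 L = 0.515 M.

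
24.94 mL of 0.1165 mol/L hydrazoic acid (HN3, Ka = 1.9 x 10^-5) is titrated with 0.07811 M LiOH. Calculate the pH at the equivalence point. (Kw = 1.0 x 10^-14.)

n(HN3) = 0.1165 x 0.02494 = 0.002906 mol; V(LiOH) at equivalence = 0.002906/0.07811 = 0.03720 L.
At equivalence all the acid is converted to N3-; total volume = 0.02494 + 0.03720 = 0.06214 L, so [N3-] = 0.002906/0.06214 = 0.04676 M.
Kb = Kw/Ka = 1.0e-14 / 1.9 x 10^-5 = 5.26e-10.
[OH^-] = sqrt(Kb x [N3-]) = sqrt(5.26e-10 x 0.04676) = 4.96e-6 M.
pOH = 5.30, so pH = 14.00 - 5.30 = 8.70.

8.70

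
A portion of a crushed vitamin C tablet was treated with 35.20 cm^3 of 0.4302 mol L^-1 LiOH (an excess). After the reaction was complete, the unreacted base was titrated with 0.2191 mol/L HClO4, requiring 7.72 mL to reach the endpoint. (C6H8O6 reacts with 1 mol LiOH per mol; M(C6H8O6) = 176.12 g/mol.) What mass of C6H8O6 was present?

2.37 g

Total n(LiOH) added = 0.4302 x 0.03520 = 0.01514 mol.
n(HClO4) used = 0.2191 x 0.007720 = 0.001691 mol, which equals the excess n(LiOH).
So n(LiOH) consumed by the sample = 0.01514 - 0.001691 = 0.01345 mol.
n(C6H8O6) = 0.01345 / 1 = 0.01345 mol.
mass = 0.01345 mol x 176.12 g/mol = 2.37 g.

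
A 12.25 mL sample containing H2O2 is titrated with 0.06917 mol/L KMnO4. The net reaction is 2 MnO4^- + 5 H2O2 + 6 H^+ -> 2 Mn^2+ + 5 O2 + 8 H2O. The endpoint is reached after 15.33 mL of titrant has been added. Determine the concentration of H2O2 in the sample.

n(KMnO4) = 0.06917 x 0.01533 = 0.001060 mol.
From the balanced equation, 2 mol KMnO4 reacts with 5 mol H2O2, so n(H2O2) = 0.001060 x 5/2 = 0.002651 mol.
[H2O2] = 0.002651 / 0.01225 L = 0.216 M.

0.216 M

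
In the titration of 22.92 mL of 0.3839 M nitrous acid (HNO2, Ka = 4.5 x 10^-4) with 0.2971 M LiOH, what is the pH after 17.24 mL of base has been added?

Initial n(HNO2) = 0.3839 x 0.02292 = 0.008799 mol.
n(LiOH) added = 0.2971 x 0.01724 = 0.005122 mol, converting that many moles of HNO2 to NO2-.
Remaining n(HNO2) = 0.003677 mol; n(NO2-) = 0.005122 mol.
By Henderson-Hasselbalch, pH = pKa + log([A^-]/[HA]) = 3.35 + log(0.005122/0.003677) = 3.35 + (+0.14) = 3.49.

3.49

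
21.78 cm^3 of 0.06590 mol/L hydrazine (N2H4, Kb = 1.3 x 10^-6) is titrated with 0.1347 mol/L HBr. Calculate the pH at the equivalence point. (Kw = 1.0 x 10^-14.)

n(N2H4) = 0.06590 x 0.02178 = 0.001435 mol; V(HBr) at equivalence = 0.001435/0.1347 = 0.01066 L.
At equivalence the base is fully converted to N2H5+; total volume = 0.03244 L, so [N2H5+] = 0.001435/0.03244 = 0.04425 M.
Ka(N2H5+) = Kw/Kb = 1.0e-14 / 1.3 x 10^-6 = 7.69e-9.
[H^+] = sqrt(Ka x [N2H5+]) = sqrt(7.69e-9 x 0.04425) = 1.84e-5 M.
pH = -log(1.84e-5) = 4.73.

4.73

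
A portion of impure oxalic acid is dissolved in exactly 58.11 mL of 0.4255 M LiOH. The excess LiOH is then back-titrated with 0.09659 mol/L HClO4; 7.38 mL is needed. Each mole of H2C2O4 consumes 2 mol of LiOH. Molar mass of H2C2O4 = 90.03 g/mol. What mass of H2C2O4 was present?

1.08 g

Total n(LiOH) added = 0.4255 x 0.05811 = 0.02473 mol.
n(HClO4) used = 0.09659 x 0.007380 = 0.0007128 mol, which equals the excess n(LiOH).
So n(LiOH) consumed by the sample = 0.02473 - 0.0007128 = 0.02401 mol.
n(H2C2O4) = 0.02401 / 2 = 0.01201 mol.
mass = 0.01201 mol x 90.03 g/mol = 1.08 g.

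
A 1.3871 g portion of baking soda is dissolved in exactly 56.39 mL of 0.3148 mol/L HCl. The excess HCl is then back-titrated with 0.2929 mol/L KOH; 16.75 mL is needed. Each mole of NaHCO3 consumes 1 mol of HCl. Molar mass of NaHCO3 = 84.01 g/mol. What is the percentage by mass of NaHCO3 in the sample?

Total n(HCl) added = 0.3148 x 0.05639 = 0.01775 mol.
n(KOH) used = 0.2929 x 0.01675 = 0.004906 mol, which equals the excess n(HCl).
So n(HCl) consumed by the sample = 0.01775 - 0.004906 = 0.01285 mol.
n(NaHCO3) = 0.01285 / 1 = 0.01285 mol.
mass NaHCO3 = 0.01285 x 84.01 = 1.079 g, so %NaHCO3 = 1.079/1.3871 x 100 = 77.8%.

77.8%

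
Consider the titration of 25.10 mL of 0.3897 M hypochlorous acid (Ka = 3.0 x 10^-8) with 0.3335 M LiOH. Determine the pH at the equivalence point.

n(HClO) = 0.3897 x 0.02510 = 0.009781 mol; V(LiOH) at equivalence = 0.009781/0.3335 = 0.02933 L.
At equivalence all the acid is converted to ClO-; total volume = 0.02510 + 0.02933 = 0.05443 L, so [ClO-] = 0.009781/0.05443 = 0.1797 M.
Kb = Kw/Ka = 1.0e-14 / 3.0 x 10^-8 = 3.33e-7.
[OH^-] = sqrt(Kb x [ClO-]) = sqrt(3.33e-7 x 0.1797) = 0.000245 M.
pOH = 3.61, so pH = 14.00 - 3.61 = 10.39.

10.39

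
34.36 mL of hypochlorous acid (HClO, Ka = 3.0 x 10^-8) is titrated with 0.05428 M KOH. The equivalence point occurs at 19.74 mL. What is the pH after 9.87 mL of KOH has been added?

7.52

9.87 mL is exactly half the equivalence volume (19.74/2), i.e. the half-equivalence point.
There, n(HA) = n(A^-), so pH = pKa = -log(3.0 x 10^-8) = 7.52.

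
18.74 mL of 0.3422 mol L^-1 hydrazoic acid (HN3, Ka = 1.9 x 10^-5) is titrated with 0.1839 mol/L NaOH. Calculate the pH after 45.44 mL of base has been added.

n(acid) = 0.3422 x 0.01874 = 0.006413 mol; n(NaOH) added = 0.1839 x 0.04544 = 0.008356 mol.
Base is in excess by 0.008356 - 0.006413 = 0.001944 mol in a total volume of 0.06418 L.
[OH^-] = 0.001944/0.06418 = 0.03028 M, so pOH = 1.52 and pH = 14.00 - 1.52 = 12.48.

12.48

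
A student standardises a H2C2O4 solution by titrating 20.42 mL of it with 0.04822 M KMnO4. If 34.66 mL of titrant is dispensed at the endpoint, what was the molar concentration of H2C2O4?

0.205 M

n(KMnO4) = 0.04822 x 0.03466 = 0.001671 mol.
From the balanced equation, 2 mol KMnO4 reacts with 5 mol H2C2O4, so n(H2C2O4) = 0.001671 x 5/2 = 0.004178 mol.
[H2C2O4] = 0.004178 / 0.02042 L = 0.205 M.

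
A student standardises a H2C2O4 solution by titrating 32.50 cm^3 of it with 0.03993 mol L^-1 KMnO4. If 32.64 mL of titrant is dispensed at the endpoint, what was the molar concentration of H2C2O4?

n(KMnO4) = 0.03993 x 0.03264 = 0.001303 mol.
From the balanced equation, 2 mol KMnO4 reacts with 5 mol H2C2O4, so n(H2C2O4) = 0.001303 x 5/2 = 0.003258 mol.
[H2C2O4] = 0.003258 / 0.03250 L = 0.100 M.

0.100 M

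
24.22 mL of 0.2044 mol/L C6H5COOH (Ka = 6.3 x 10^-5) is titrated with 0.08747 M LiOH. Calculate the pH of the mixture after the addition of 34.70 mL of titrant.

4.40

Initial n(C6H5COOH) = 0.2044 x 0.02422 = 0.004951 mol.
n(LiOH) added = 0.08747 x 0.03470 = 0.003035 mol, converting that many moles of C6H5COOH to C6H5COO-.
Remaining n(C6H5COOH) = 0.001915 mol; n(C6H5COO-) = 0.003035 mol.
By Henderson-Hasselbalch, pH = pKa + log([A^-]/[HA]) = 4.20 + log(0.003035/0.001915) = 4.20 + (+0.20) = 4.40.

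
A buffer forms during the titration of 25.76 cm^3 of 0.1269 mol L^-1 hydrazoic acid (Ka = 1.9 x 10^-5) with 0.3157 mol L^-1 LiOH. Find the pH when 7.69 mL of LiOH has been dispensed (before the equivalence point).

Initial n(HN3) = 0.1269 x 0.02576 = 0.003269 mol.
n(LiOH) added = 0.3157 x 0.007690 = 0.002428 mol, converting that many moles of HN3 to N3-.
Remaining n(HN3) = 0.0008412 mol; n(N3-) = 0.002428 mol.
By Henderson-Hasselbalch, pH = pKa + log([A^-]/[HA]) = 4.72 + log(0.002428/0.0008412) = 4.72 + (+0.46) = 5.18.

5.18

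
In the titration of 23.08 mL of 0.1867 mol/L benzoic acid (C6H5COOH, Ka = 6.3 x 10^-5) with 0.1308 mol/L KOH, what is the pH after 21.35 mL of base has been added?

4.47

Initial n(C6H5COOH) = 0.1867 x 0.02308 = 0.004309 mol.
n(KOH) added = 0.1308 x 0.02135 = 0.002793 mol, converting that many moles of C6H5COOH to C6H5COO-.
Remaining n(C6H5COOH) = 0.001516 mol; n(C6H5COO-) = 0.002793 mol.
By Henderson-Hasselbalch, pH = pKa + log([A^-]/[HA]) = 4.20 + log(0.002793/0.001516) = 4.20 + (+0.27) = 4.47.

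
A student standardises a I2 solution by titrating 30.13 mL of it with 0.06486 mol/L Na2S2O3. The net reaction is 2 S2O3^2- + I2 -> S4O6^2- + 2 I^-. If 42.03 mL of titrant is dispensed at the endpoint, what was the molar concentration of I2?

0.0452 M

n(Na2S2O3) = 0.06486 x 0.04203 = 0.002726 mol.
From the balanced equation, 2 mol Na2S2O3 reacts with 1 mol I2, so n(I2) = 0.002726 x 1/2 = 0.001363 mol.
[I2] = 0.001363 / 0.03013 L = 0.0452 M.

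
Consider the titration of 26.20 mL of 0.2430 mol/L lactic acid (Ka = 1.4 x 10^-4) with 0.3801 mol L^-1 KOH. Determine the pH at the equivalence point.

n(HC3H5O3) = 0.2430 x 0.02620 = 0.006367 mol; V(KOH) at equivalence = 0.006367/0.3801 = 0.01675 L.
At equivalence all the acid is converted to C3H5O3-; total volume = 0.02620 + 0.01675 = 0.04295 L, so [C3H5O3-] = 0.006367/0.04295 = 0.1482 M.
Kb = Kw/Ka = 1.0e-14 / 1.4 x 10^-4 = 7.14e-11.
[OH^-] = sqrt(Kb x [C3H5O3-]) = sqrt(7.14e-11 x 0.1482) = 3.25e-6 M.
pOH = 5.49, so pH = 14.00 - 5.49 = 8.51.

8.51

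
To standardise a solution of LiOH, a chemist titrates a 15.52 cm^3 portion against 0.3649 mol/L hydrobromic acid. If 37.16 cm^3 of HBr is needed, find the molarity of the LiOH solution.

0.874 M

n(HBr) delivered = 0.3649 x 0.03716 = 0.01356 mol.
For a 1:1 reaction, n(LiOH) = 0.01356 mol.
[LiOH] = 0.01356 mol / 0.01552 L = 0.874 M.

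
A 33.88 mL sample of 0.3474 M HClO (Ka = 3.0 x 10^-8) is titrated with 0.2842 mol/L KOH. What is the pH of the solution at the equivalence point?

n(HClO) = 0.3474 x 0.03388 = 0.01177 mol; V(KOH) at equivalence = 0.01177/0.2842 = 0.04141 L.
At equivalence all the acid is converted to ClO-; total volume = 0.03388 + 0.04141 = 0.07529 L, so [ClO-] = 0.01177/0.07529 = 0.1563 M.
Kb = Kw/Ka = 1.0e-14 / 3.0 x 10^-8 = 3.33e-7.
[OH^-] = sqrt(Kb x [ClO-]) = sqrt(3.33e-7 x 0.1563) = 0.000228 M.
pOH = 3.64, so pH = 14.00 - 3.64 = 10.36.

10.36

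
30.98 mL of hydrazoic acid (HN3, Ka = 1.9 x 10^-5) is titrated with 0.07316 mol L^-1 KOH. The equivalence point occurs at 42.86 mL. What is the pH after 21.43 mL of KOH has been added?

4.72

21.43 mL is exactly half the equivalence volume (42.86/2), i.e. the half-equivalence point.
There, n(HA) = n(A^-), so pH = pKa = -log(1.9 x 10^-5) = 4.72.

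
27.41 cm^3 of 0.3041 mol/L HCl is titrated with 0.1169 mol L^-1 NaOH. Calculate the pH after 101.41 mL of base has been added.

n(acid) = 0.3041 x 0.02741 = 0.008335 mol; n(NaOH) added = 0.1169 x 0.1014 = 0.01185 mol.
Base is in excess by 0.01185 - 0.008335 = 0.003519 mol in a total volume of 0.1288 L.
[OH^-] = 0.003519/0.1288 = 0.02732 M, so pOH = 1.56 and pH = 14.00 - 1.56 = 12.44.

12.44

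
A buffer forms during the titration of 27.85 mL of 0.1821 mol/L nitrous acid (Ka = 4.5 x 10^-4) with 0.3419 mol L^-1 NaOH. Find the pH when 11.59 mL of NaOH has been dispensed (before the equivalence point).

3.90

Initial n(HNO2) = 0.1821 x 0.02785 = 0.005071 mol.
n(NaOH) added = 0.3419 x 0.01159 = 0.003963 mol, converting that many moles of HNO2 to NO2-.
Remaining n(HNO2) = 0.001109 mol; n(NO2-) = 0.003963 mol.
By Henderson-Hasselbalch, pH = pKa + log([A^-]/[HA]) = 3.35 + log(0.003963/0.001109) = 3.35 + (+0.55) = 3.90.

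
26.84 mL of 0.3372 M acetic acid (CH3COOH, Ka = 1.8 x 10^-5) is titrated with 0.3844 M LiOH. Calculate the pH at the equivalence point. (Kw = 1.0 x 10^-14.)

9.00

n(CH3COOH) = 0.3372 x 0.02684 = 0.009050 mol; V(LiOH) at equivalence = 0.009050/0.3844 = 0.02354 L.
At equivalence all the acid is converted to CH3COO-; total volume = 0.02684 + 0.02354 = 0.05038 L, so [CH3COO-] = 0.009050/0.05038 = 0.1796 M.
Kb = Kw/Ka = 1.0e-14 / 1.8 x 10^-5 = 5.56e-10.
[OH^-] = sqrt(Kb x [CH3COO-]) = sqrt(5.56e-10 x 0.1796) = 9.99e-6 M.
pOH = 5.00, so pH = 14.00 - 5.00 = 9.00.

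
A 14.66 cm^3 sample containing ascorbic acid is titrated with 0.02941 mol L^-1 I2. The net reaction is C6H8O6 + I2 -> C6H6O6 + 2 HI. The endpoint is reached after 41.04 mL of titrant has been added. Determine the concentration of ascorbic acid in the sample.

n(I2) = 0.02941 x 0.04104 = 0.001207 mol.
From the balanced equation, 1 mol I2 reacts with 1 mol ascorbic acid, so n(ascorbic acid) = 0.001207 x 1/1 = 0.001207 mol.
[ascorbic acid] = 0.001207 / 0.01466 L = 0.0823 M.

0.0823 M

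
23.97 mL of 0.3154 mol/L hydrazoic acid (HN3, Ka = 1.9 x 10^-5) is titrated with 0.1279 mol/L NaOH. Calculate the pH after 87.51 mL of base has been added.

12.51

n(acid) = 0.3154 x 0.02397 = 0.007560 mol; n(NaOH) added = 0.1279 x 0.08751 = 0.01119 mol.
Base is in excess by 0.01119 - 0.007560 = 0.003632 mol in a total volume of 0.1115 L.
[OH^-] = 0.003632/0.1115 = 0.03258 M, so pOH = 1.49 and pH = 14.00 - 1.49 = 12.51.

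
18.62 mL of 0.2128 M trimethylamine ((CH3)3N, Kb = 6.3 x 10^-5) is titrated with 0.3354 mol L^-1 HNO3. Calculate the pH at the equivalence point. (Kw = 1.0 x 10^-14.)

n((CH3)3N) = 0.2128 x 0.01862 = 0.003962 mol; V(HNO3) at equivalence = 0.003962/0.3354 = 0.01181 L.
At equivalence the base is fully converted to (CH3)3NH+; total volume = 0.03043 L, so [(CH3)3NH+] = 0.003962/0.03043 = 0.1302 M.
Ka((CH3)3NH+) = Kw/Kb = 1.0e-14 / 6.3 x 10^-5 = 1.59e-10.
[H^+] = sqrt(Ka x [(CH3)3NH+]) = sqrt(1.59e-10 x 0.1302) = 4.55e-6 M.
pH = -log(4.55e-6) = 5.34.

5.34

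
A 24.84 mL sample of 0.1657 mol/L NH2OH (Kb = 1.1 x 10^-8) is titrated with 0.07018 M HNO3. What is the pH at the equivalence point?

3.67

n(NH2OH) = 0.1657 x 0.02484 = 0.004116 mol; V(HNO3) at equivalence = 0.004116/0.07018 = 0.05865 L.
At equivalence the base is fully converted to NH3OH+; total volume = 0.08349 L, so [NH3OH+] = 0.004116/0.08349 = 0.04930 M.
Ka(NH3OH+) = Kw/Kb = 1.0e-14 / 1.1 x 10^-8 = 9.09e-7.
[H^+] = sqrt(Ka x [NH3OH+]) = sqrt(9.09e-7 x 0.04930) = 0.000212 M.
pH = -log(0.000212) = 3.67.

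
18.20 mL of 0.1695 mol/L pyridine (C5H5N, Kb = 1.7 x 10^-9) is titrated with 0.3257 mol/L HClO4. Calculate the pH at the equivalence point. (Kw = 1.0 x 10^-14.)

3.09

n(C5H5N) = 0.1695 x 0.01820 = 0.003085 mol; V(HClO4) at equivalence = 0.003085/0.3257 = 0.009472 L.
At equivalence the base is fully converted to C5H5NH+; total volume = 0.02767 L, so [C5H5NH+] = 0.003085/0.02767 = 0.1115 M.
Ka(C5H5NH+) = Kw/Kb = 1.0e-14 / 1.7 x 10^-9 = 5.88e-6.
[H^+] = sqrt(Ka x [C5H5NH+]) = sqrt(5.88e-6 x 0.1115) = 0.000810 M.
pH = -log(0.000810) = 3.09.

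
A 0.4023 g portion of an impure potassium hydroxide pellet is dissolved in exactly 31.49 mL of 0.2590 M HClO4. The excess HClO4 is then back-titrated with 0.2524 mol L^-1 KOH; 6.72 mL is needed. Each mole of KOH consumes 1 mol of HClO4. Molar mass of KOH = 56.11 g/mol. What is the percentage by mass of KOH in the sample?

Total n(HClO4) added = 0.2590 x 0.03149 = 0.008156 mol.
n(KOH) used = 0.2524 x 0.006720 = 0.001696 mol, which equals the excess n(HClO4).
So n(HClO4) consumed by the sample = 0.008156 - 0.001696 = 0.006460 mol.
n(KOH) = 0.006460 / 1 = 0.006460 mol.
mass KOH = 0.006460 x 56.11 = 0.3625 g, so %KOH = 0.3625/0.4023 x 100 = 90.1%.

90.1%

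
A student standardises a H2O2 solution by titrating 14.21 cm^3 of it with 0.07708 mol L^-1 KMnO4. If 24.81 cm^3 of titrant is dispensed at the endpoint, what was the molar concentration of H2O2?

0.336 M

n(KMnO4) = 0.07708 x 0.02481 = 0.001912 mol.
From the balanced equation, 2 mol KMnO4 reacts with 5 mol H2O2, so n(H2O2) = 0.001912 x 5/2 = 0.004781 mol.
[H2O2] = 0.004781 / 0.01421 L = 0.336 M.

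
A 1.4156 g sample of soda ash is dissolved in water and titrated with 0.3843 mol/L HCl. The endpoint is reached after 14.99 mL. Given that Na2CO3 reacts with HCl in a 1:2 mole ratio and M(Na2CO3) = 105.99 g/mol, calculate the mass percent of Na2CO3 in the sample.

n(HCl) = 0.3843 x 0.01499 = 0.005761 mol.
n(Na2CO3) = 0.005761 / 2 = 0.002880 mol.
mass of Na2CO3 = 0.002880 x 105.99 = 0.3053 g.
% purity = 0.3053 / 1.4156 x 100 = 21.6%.

21.6%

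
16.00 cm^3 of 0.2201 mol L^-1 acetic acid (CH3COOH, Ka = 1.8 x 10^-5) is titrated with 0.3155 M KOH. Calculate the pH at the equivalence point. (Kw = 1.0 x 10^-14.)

n(CH3COOH) = 0.2201 x 0.01600 = 0.003522 mol; V(KOH) at equivalence = 0.003522/0.3155 = 0.01116 L.
At equivalence all the acid is converted to CH3COO-; total volume = 0.01600 + 0.01116 = 0.02716 L, so [CH3COO-] = 0.003522/0.02716 = 0.1297 M.
Kb = Kw/Ka = 1.0e-14 / 1.8 x 10^-5 = 5.56e-10.
[OH^-] = sqrt(Kb x [CH3COO-]) = sqrt(5.56e-10 x 0.1297) = 8.49e-6 M.
pOH = 5.07, so pH = 14.00 - 5.07 = 8.93.

8.93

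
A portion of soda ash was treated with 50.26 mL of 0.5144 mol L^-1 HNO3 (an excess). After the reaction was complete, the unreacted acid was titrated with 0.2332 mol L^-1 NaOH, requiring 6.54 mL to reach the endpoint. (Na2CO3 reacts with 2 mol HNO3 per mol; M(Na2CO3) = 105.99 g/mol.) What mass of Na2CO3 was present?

Total n(HNO3) added = 0.5144 x 0.05026 = 0.02585 mol.
n(NaOH) used = 0.2332 x 0.006540 = 0.001525 mol, which equals the excess n(HNO3).
So n(HNO3) consumed by the sample = 0.02585 - 0.001525 = 0.02433 mol.
n(Na2CO3) = 0.02433 / 2 = 0.01216 mol.
mass = 0.01216 mol x 105.99 g/mol = 1.29 g.

1.29 g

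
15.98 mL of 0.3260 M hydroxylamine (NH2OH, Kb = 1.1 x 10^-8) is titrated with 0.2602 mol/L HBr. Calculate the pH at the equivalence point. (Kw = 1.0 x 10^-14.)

3.44

n(NH2OH) = 0.3260 x 0.01598 = 0.005209 mol; V(HBr) at equivalence = 0.005209/0.2602 = 0.02002 L.
At equivalence the base is fully converted to NH3OH+; total volume = 0.03600 L, so [NH3OH+] = 0.005209/0.03600 = 0.1447 M.
Ka(NH3OH+) = Kw/Kb = 1.0e-14 / 1.1 x 10^-8 = 9.09e-7.
[H^+] = sqrt(Ka x [NH3OH+]) = sqrt(9.09e-7 x 0.1447) = 0.000363 M.
pH = -log(0.000363) = 3.44.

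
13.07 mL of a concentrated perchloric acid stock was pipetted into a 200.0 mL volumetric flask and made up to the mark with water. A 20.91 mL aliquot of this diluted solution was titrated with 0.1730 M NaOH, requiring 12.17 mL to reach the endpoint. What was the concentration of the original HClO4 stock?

n(NaOH) = 0.1730 x 0.01217 = 0.002105 mol.
n(HClO4) in the aliquot = 0.002105 mol.
[diluted HClO4] = 0.002105 / 0.02091 = 0.1007 M.
Dilution factor = 200.0/13.07 = 15.30, so [stock] = 0.1007 x 15.30 = 1.54 M.

1.54 M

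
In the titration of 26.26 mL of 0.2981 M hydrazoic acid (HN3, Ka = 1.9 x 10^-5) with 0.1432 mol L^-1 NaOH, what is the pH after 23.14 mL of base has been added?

Initial n(HN3) = 0.2981 x 0.02626 = 0.007828 mol.
n(NaOH) added = 0.1432 x 0.02314 = 0.003314 mol, converting that many moles of HN3 to N3-.
Remaining n(HN3) = 0.004514 mol; n(N3-) = 0.003314 mol.
By Henderson-Hasselbalch, pH = pKa + log([A^-]/[HA]) = 4.72 + log(0.003314/0.004514) = 4.72 + (-0.13) = 4.59.

4.59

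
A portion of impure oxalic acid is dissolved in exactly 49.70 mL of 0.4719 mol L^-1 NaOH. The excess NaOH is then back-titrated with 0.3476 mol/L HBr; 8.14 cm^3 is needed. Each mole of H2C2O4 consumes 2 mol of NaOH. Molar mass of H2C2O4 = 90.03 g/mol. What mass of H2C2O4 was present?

Total n(NaOH) added = 0.4719 x 0.04970 = 0.02345 mol.
n(HBr) used = 0.3476 x 0.008140 = 0.002829 mol, which equals the excess n(NaOH).
So n(NaOH) consumed by the sample = 0.02345 - 0.002829 = 0.02062 mol.
n(H2C2O4) = 0.02062 / 2 = 0.01031 mol.
mass = 0.01031 mol x 90.03 g/mol = 0.928 g.

0.928 g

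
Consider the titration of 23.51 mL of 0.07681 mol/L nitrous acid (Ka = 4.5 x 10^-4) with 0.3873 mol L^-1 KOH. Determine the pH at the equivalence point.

n(HNO2) = 0.07681 x 0.02351 = 0.001806 mol; V(KOH) at equivalence = 0.001806/0.3873 = 0.004663 L.
At equivalence all the acid is converted to NO2-; total volume = 0.02351 + 0.004663 = 0.02817 L, so [NO2-] = 0.001806/0.02817 = 0.06410 M.
Kb = Kw/Ka = 1.0e-14 / 4.5 x 10^-4 = 2.22e-11.
[OH^-] = sqrt(Kb x [NO2-]) = sqrt(2.22e-11 x 0.06410) = 1.19e-6 M.
pOH = 5.92, so pH = 14.00 - 5.92 = 8.08.

8.08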